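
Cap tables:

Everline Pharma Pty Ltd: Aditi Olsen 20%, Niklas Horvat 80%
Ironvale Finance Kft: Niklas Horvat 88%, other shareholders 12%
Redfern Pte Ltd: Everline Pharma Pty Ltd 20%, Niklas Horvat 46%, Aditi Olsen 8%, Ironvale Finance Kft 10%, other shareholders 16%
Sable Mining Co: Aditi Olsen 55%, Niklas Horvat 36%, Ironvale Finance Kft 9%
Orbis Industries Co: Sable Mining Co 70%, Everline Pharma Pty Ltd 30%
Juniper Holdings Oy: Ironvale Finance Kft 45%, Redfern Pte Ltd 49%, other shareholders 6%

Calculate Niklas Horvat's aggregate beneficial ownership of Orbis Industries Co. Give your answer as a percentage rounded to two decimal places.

54.74%

Niklas reaches Orbis along 3 paths.
Via Sable: 36% × 70% = 25.2%.
Via Ironvale → Sable: 88% × 9% × 70% = 5.544%.
Via Everline: 80% × 30% = 24%.
Total: 25.2% + 5.544% + 24% = 54.744%.
Rounded: 54.74%.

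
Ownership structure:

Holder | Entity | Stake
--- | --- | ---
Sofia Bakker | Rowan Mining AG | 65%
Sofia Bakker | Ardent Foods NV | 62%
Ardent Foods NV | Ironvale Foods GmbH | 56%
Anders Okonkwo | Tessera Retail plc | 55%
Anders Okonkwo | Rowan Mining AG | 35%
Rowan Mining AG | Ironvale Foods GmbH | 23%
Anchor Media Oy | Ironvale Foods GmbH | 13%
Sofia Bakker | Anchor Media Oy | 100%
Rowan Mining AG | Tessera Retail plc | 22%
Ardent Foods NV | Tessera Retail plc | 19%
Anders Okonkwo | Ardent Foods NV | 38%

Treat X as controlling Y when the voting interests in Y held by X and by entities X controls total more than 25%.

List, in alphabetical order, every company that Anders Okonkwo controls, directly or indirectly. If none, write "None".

Anders holds 35% of Rowan, so Anders controls Rowan.
Anders holds 38% of Ardent, so Anders controls Ardent.
Rowan and Ardent together hold 23% + 56% = 79% of Ironvale, so Anders controls Ironvale.
Ardent and Anders and Rowan together hold 19% + 55% + 22% = 96% of Tessera, so Anders controls Tessera.
No other company's threshold is met.

Ardent Foods NV, Ironvale Foods GmbH, Rowan Mining AG, Tessera Retail plc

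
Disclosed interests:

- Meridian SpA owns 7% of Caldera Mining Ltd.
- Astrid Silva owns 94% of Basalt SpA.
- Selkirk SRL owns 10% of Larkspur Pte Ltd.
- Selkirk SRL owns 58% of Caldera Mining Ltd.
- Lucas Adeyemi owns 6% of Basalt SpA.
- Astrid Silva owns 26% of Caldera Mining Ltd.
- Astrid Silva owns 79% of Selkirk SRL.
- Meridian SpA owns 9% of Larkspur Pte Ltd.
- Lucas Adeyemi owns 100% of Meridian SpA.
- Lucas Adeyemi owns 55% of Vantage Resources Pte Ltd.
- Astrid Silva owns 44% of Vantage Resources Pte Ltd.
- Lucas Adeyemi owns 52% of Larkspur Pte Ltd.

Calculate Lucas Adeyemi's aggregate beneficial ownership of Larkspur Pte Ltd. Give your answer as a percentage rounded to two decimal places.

Lucas reaches Larkspur along 2 paths.
Via Meridian: 100% × 9% = 9%.
Direct stake: 52% = 52%.
Total: 9% + 52% = 61%.
Rounded: 61.00%.

61.00%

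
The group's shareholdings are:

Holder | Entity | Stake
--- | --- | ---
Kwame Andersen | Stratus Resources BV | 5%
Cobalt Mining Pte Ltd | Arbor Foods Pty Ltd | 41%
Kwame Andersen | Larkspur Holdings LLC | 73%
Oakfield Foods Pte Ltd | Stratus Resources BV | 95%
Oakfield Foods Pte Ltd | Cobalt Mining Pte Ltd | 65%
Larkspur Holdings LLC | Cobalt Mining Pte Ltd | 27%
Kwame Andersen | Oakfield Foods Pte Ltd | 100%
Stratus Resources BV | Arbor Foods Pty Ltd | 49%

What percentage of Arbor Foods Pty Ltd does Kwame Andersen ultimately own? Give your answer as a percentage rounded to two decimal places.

83.73%

Kwame reaches Arbor along 4 paths.
Via Oakfield → Stratus: 100% × 95% × 49% = 46.55%.
Via Stratus: 5% × 49% = 2.45%.
Via Oakfield → Cobalt: 100% × 65% × 41% = 26.65%.
Via Larkspur → Cobalt: 73% × 27% × 41% = 8.0811%.
Total: 46.55% + 2.45% + 26.65% + 8.0811% = 83.7311%.
Rounded: 83.73%.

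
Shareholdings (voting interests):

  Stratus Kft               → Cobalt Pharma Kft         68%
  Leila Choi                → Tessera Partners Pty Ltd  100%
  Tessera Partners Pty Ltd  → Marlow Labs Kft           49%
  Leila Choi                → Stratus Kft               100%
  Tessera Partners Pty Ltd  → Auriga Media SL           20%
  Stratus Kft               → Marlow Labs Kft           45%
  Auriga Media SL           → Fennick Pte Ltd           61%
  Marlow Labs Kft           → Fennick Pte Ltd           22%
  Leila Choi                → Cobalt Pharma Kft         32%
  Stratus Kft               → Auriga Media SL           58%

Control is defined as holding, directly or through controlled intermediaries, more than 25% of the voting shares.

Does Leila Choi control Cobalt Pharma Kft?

Yes

Leila holds 100% of Stratus, so Leila controls Stratus.
Leila and Stratus together hold 32% + 68% = 100% of Cobalt, so Leila controls Cobalt.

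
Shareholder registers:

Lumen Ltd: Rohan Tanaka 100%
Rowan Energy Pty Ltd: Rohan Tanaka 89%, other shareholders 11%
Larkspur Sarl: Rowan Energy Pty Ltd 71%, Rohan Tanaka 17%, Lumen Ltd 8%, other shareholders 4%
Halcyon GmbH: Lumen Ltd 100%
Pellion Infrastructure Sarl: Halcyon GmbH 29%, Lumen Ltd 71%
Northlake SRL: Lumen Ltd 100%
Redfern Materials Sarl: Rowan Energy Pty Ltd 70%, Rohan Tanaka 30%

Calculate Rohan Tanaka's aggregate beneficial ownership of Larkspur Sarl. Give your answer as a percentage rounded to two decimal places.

88.19%

Rohan reaches Larkspur along 3 paths.
Via Rowan: 89% × 71% = 63.19%.
Direct stake: 17% = 17%.
Via Lumen: 100% × 8% = 8%.
Total: 63.19% + 17% + 8% = 88.19%.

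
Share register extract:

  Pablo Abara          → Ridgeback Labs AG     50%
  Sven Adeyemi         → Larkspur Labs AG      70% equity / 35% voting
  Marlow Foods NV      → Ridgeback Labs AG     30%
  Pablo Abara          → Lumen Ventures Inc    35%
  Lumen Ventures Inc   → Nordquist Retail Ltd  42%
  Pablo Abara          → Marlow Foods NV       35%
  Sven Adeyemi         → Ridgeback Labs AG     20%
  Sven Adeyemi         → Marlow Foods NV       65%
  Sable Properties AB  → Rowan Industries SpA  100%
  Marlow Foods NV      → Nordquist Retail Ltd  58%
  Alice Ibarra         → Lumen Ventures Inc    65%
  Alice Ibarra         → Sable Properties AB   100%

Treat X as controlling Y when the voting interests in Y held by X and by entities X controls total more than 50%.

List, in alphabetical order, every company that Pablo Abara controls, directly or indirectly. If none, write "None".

Pablo's largest direct stake is 50% in Ridgeback, which does not meet the threshold.

None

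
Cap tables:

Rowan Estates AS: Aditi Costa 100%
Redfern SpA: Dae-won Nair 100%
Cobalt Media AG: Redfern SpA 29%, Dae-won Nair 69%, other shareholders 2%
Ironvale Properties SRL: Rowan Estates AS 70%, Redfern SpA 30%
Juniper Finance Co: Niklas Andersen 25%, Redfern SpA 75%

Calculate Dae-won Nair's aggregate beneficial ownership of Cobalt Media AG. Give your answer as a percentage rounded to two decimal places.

Dae-won reaches Cobalt along 2 paths.
Via Redfern: 100% × 29% = 29%.
Direct stake: 69% = 69%.
Total: 29% + 69% = 98%.
Rounded: 98.00%.

98.00%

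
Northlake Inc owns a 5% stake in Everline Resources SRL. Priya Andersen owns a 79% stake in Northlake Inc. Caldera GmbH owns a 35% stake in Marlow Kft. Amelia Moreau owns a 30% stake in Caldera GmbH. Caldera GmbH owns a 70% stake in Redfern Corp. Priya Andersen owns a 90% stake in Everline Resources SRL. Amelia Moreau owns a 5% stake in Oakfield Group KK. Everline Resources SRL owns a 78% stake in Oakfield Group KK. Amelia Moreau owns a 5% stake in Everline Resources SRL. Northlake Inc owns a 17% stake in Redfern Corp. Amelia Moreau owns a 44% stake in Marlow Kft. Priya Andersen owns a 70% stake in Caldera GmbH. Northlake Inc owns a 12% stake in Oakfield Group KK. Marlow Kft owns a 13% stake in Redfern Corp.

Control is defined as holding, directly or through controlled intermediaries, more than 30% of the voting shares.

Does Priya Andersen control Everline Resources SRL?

Yes

Priya holds 79% of Northlake, so Priya controls Northlake.
Northlake and Priya together hold 5% + 90% = 95% of Everline, so Priya controls Everline.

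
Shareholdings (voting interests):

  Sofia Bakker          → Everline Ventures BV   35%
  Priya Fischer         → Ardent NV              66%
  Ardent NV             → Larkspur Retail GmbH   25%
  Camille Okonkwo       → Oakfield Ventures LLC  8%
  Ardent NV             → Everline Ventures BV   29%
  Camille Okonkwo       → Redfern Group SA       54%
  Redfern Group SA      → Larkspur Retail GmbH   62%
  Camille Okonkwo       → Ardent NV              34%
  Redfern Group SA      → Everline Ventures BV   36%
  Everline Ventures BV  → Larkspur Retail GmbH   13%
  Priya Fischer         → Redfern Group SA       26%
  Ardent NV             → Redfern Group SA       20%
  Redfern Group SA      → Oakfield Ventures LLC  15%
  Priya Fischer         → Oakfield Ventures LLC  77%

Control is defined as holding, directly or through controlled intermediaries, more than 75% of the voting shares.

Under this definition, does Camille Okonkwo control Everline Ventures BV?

Camille's largest direct stake is 54% in Redfern, which does not meet the threshold, so Camille controls no company.
Neither Camille nor any entity Camille controls holds any voting interest in Everline.
So Camille does not control Everline.

No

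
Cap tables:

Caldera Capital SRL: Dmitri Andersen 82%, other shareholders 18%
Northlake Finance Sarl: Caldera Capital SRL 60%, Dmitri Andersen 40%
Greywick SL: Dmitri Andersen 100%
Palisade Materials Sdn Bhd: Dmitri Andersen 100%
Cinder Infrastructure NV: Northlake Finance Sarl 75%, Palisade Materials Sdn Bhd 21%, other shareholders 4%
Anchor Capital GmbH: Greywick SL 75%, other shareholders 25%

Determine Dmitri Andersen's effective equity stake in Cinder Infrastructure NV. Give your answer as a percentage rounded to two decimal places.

Dmitri reaches Cinder along 3 paths.
Via Caldera → Northlake: 82% × 60% × 75% = 36.9%.
Via Northlake: 40% × 75% = 30%.
Via Palisade: 100% × 21% = 21%.
Total: 36.9% + 30% + 21% = 87.9%.
Rounded: 87.90%.

87.90%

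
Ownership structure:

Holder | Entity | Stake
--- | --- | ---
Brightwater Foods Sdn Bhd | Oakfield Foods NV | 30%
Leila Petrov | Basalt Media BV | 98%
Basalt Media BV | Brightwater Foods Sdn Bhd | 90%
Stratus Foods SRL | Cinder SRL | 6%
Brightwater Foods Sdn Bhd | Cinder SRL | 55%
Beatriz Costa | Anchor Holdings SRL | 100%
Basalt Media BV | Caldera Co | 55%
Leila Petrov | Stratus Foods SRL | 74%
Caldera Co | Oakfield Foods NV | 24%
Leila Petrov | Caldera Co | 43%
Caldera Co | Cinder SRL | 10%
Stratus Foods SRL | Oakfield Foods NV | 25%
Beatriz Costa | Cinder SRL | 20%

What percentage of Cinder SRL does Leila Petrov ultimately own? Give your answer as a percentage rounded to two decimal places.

62.64%

Leila reaches Cinder along 4 paths.
Via Caldera: 43% × 10% = 4.3%.
Via Basalt → Caldera: 98% × 55% × 10% = 5.39%.
Via Basalt → Brightwater: 98% × 90% × 55% = 48.51%.
Via Stratus: 74% × 6% = 4.44%.
Total: 4.3% + 5.39% + 48.51% + 4.44% = 62.64%.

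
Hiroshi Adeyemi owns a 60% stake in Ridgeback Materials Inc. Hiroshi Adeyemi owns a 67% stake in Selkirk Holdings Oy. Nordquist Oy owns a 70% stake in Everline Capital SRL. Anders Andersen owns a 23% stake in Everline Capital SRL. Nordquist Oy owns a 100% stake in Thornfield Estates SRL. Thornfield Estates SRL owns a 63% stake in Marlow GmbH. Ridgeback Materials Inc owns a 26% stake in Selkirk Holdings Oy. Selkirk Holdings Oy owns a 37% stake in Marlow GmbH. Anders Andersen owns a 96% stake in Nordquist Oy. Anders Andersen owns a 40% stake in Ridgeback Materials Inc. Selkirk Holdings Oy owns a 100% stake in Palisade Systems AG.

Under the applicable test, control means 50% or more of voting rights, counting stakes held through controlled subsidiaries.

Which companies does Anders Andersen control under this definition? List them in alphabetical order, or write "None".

Anders holds 96% of Nordquist, so Anders controls Nordquist.
Nordquist and Anders together hold 70% + 23% = 93% of Everline, so Anders controls Everline.
Nordquist holds 100% of Thornfield, so Anders controls Thornfield.
Thornfield holds 63% of Marlow, so Anders controls Marlow.
No other company's threshold is met.

Everline Capital SRL, Marlow GmbH, Nordquist Oy, Thornfield Estates SRL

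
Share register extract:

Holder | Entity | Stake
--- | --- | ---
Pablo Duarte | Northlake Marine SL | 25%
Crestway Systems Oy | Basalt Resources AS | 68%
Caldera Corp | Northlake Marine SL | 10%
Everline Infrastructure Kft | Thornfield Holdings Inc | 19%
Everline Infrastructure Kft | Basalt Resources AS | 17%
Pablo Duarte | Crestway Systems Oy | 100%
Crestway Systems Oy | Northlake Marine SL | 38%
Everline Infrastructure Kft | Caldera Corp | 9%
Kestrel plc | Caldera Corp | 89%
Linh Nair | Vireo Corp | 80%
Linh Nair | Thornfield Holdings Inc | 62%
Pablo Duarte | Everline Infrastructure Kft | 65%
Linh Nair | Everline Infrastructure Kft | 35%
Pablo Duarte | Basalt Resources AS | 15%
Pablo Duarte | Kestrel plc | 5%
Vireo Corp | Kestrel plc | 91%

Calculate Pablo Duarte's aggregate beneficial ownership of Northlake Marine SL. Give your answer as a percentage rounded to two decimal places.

64.03%

Pablo reaches Northlake along 4 paths.
Direct stake: 25% = 25%.
Via Kestrel → Caldera: 5% × 89% × 10% = 0.445%.
Via Everline → Caldera: 65% × 9% × 10% = 0.585%.
Via Crestway: 100% × 38% = 38%.
Total: 25% + 0.445% + 0.585% + 38% = 64.03%.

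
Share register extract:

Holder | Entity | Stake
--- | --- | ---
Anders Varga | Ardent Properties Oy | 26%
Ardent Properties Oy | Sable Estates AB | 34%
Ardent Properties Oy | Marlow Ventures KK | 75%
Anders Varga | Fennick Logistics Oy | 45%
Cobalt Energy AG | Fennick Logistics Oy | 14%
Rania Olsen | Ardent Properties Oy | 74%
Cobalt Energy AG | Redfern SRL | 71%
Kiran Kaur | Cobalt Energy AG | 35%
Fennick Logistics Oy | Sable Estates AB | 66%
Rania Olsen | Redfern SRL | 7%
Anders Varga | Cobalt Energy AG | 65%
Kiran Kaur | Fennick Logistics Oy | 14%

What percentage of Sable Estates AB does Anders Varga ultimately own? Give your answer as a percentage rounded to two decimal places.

44.55%

Anders reaches Sable along 3 paths.
Via Ardent: 26% × 34% = 8.84%.
Via Fennick: 45% × 66% = 29.7%.
Via Cobalt → Fennick: 65% × 14% × 66% = 6.006%.
Total: 8.84% + 29.7% + 6.006% = 44.546%.
Rounded: 44.55%.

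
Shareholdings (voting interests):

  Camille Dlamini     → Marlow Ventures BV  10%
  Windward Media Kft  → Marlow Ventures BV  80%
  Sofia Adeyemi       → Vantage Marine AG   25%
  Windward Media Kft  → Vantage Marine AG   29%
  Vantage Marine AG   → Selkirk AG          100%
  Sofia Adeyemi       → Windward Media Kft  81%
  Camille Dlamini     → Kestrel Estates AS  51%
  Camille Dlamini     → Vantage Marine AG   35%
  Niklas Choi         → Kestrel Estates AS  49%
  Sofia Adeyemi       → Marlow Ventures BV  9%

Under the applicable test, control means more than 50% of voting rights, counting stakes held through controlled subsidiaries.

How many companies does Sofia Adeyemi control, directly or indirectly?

4

Sofia holds 81% of Windward, so Sofia controls Windward.
Sofia and Windward together hold 9% + 80% = 89% of Marlow, so Sofia controls Marlow.
Sofia and Windward together hold 25% + 29% = 54% of Vantage, so Sofia controls Vantage.
Vantage holds 100% of Selkirk, so Sofia controls Selkirk.
No other company's threshold is met.
Sofia controls 4 companies.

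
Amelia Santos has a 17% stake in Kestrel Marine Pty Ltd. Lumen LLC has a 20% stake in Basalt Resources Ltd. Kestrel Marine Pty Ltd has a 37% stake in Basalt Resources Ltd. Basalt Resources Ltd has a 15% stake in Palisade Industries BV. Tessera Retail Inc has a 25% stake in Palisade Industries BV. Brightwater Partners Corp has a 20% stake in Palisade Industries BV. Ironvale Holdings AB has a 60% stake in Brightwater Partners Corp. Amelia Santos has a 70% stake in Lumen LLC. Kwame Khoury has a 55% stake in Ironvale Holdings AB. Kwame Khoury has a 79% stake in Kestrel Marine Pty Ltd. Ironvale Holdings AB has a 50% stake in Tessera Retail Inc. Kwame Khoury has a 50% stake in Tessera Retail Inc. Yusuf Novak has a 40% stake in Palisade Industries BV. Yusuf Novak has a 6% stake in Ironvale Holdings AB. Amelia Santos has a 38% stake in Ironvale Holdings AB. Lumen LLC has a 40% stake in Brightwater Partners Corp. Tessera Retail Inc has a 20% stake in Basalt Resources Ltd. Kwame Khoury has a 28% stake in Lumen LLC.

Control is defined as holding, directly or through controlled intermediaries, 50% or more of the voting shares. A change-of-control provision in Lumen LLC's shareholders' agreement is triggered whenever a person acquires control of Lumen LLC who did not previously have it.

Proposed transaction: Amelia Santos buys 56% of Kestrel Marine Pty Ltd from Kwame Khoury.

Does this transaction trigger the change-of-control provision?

No

The purchase adds only to Amelia's holdings (Kwame's stake shrinks), so Amelia is the only person who could newly come to control Lumen.
Amelia holds 70% of Lumen, so Amelia controls Lumen.
So Amelia already controls Lumen before the transaction.
After the purchase, Amelia's direct stake in Kestrel rises to 17% + 56% = 73%, and Kwame's stake falls to 23%.
Amelia controlled Lumen already, so this is not a new person acquiring control; every other person's position is unchanged or reduced.
No new person acquires control, so the clause is not triggered.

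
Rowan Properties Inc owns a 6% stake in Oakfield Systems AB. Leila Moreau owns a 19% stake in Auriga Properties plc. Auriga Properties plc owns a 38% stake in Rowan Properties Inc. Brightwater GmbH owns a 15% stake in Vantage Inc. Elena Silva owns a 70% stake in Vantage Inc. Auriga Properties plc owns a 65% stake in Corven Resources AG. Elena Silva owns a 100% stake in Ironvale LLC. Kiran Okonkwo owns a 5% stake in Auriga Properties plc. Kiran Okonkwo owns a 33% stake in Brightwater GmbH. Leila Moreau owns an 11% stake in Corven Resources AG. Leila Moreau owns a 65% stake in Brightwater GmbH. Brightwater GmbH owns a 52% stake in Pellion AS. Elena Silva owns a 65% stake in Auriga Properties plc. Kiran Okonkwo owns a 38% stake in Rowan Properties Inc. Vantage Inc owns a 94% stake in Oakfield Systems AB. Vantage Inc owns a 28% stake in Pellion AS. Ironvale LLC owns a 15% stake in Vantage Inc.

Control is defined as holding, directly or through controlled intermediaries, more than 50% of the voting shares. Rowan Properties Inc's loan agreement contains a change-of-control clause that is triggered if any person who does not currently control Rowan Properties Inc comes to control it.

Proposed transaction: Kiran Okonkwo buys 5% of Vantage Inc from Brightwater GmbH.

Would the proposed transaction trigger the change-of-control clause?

The purchase adds only to Kiran's holdings (Brightwater's stake shrinks), so Kiran is the only person who could newly come to control Rowan.
Kiran's largest direct stake is 38% in Rowan, which does not meet the threshold, so Kiran controls no company.
In Rowan, Kiran's side holds only 38%, not > 50%.
So before the transaction, Kiran does not control Rowan.
After the purchase, Kiran holds 5% of Vantage directly, and Brightwater's stake falls to 10%.
Kiran's side now holds 5% of Vantage, not > 50%, so Kiran still does not control Vantage.
After the transaction, Kiran's side holds 38% of Rowan, not > 50%, so Kiran still does not control Rowan.
No new person acquires control, so the clause is not triggered.

No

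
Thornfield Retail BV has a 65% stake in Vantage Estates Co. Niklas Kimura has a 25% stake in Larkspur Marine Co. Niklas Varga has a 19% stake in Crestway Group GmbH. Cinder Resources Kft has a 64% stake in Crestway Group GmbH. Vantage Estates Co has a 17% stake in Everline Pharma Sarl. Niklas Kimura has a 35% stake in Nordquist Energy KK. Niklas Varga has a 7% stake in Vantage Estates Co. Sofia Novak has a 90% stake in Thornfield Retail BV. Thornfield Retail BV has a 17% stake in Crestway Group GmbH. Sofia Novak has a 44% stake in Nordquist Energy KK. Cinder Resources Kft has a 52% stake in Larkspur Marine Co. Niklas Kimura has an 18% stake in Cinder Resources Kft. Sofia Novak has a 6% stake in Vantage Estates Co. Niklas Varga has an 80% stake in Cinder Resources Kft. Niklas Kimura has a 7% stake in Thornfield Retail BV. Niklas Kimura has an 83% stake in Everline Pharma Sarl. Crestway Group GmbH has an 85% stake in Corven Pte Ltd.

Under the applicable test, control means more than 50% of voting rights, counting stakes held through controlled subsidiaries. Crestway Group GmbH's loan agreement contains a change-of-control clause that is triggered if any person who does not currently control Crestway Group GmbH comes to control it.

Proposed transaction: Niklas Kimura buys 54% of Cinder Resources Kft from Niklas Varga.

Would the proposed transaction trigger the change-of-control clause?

Yes

The purchase adds only to Niklas Kimura's holdings (Niklas Varga's stake shrinks), so Niklas Kimura is the only person who could newly come to control Crestway.
Niklas Kimura holds 83% of Everline, so Niklas Kimura controls Everline.
Neither Niklas Kimura nor any entity Niklas Kimura controls holds any voting interest in Crestway.
So before the transaction, Niklas Kimura does not control Crestway.
After the purchase, Niklas Kimura's direct stake in Cinder rises to 18% + 54% = 72%, and Niklas Varga's stake falls to 26%.
Niklas Kimura holds 72% of Cinder, so Niklas Kimura controls Cinder.
Cinder holds 64% of Crestway, so Niklas Kimura controls Crestway.
Niklas Kimura did not control Crestway before and does after, so the clause is triggered.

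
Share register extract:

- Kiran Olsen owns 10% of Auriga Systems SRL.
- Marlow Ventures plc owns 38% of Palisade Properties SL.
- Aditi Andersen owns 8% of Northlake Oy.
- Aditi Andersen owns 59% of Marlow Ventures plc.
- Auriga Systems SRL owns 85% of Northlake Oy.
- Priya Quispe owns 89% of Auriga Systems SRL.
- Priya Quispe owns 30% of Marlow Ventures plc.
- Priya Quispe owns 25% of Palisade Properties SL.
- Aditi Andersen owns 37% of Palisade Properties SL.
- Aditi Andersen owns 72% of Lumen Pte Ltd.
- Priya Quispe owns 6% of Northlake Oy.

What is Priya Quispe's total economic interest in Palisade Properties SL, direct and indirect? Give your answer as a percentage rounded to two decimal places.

Priya reaches Palisade along 2 paths.
Direct stake: 25% = 25%.
Via Marlow: 30% × 38% = 11.4%.
Total: 25% + 11.4% = 36.4%.
Rounded: 36.40%.

36.40%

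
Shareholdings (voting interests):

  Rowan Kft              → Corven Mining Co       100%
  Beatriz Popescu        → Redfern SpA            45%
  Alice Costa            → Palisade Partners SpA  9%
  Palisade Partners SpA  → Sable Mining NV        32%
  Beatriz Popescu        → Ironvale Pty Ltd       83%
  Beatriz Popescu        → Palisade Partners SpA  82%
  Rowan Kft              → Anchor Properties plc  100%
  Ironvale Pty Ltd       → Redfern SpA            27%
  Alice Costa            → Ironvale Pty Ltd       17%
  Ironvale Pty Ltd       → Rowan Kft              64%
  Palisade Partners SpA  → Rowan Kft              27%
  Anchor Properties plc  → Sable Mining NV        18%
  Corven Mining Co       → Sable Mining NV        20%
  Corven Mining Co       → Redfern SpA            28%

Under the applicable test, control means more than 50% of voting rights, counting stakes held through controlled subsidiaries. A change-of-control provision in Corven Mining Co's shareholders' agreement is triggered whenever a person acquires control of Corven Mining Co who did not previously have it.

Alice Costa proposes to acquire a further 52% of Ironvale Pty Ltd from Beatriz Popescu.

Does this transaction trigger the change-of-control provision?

Yes

The purchase adds only to Alice's holdings (Beatriz's stake shrinks), so Alice is the only person who could newly come to control Corven.
Alice's largest direct stake is 17% in Ironvale, which does not meet the threshold, so Alice controls no company.
Neither Alice nor any entity Alice controls holds any voting interest in Corven.
So before the transaction, Alice does not control Corven.
After the purchase, Alice's direct stake in Ironvale rises to 17% + 52% = 69%, and Beatriz's stake falls to 31%.
Alice holds 69% of Ironvale, so Alice controls Ironvale.
Ironvale holds 64% of Rowan, so Alice controls Rowan.
Rowan holds 100% of Corven, so Alice controls Corven.
Alice did not control Corven before and does after, so the clause is triggered.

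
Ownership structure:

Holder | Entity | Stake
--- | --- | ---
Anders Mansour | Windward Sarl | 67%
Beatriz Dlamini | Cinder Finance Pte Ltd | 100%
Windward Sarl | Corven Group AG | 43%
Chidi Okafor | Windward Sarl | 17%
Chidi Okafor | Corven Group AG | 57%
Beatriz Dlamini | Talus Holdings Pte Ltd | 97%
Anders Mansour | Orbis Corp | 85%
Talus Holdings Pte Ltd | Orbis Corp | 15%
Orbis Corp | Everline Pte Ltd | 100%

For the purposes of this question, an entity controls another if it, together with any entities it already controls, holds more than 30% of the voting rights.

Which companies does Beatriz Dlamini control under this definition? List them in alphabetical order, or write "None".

Cinder Finance Pte Ltd, Talus Holdings Pte Ltd

Beatriz holds 100% of Cinder, so Beatriz controls Cinder.
Beatriz holds 97% of Talus, so Beatriz controls Talus.
No other company's threshold is met.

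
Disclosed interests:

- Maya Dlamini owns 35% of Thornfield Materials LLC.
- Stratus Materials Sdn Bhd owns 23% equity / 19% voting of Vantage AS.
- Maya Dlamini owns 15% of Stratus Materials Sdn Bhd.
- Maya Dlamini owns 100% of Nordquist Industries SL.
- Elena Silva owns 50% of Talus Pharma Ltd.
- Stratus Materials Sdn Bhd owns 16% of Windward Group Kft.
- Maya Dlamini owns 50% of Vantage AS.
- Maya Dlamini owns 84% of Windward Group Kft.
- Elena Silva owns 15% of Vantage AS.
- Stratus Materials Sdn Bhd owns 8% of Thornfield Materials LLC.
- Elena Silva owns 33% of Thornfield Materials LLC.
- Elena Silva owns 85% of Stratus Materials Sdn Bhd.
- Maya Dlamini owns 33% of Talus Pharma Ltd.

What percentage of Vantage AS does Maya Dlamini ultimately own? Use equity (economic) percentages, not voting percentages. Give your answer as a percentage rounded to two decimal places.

53.45%

Maya reaches Vantage along 2 paths.
Direct stake: 50% = 50%.
Via Stratus: 15% × 23% = 3.45%.
Total: 50% + 3.45% = 53.45%.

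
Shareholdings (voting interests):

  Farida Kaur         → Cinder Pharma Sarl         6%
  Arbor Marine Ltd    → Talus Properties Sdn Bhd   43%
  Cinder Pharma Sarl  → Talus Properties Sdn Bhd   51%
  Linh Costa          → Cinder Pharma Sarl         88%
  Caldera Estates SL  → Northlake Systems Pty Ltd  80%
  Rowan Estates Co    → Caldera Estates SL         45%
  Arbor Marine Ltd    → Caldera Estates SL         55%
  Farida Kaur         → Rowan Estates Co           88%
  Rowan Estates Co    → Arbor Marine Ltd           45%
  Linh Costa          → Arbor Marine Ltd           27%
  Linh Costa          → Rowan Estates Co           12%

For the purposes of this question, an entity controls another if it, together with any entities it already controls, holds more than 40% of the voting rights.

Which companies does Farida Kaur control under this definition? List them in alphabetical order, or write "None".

Arbor Marine Ltd, Caldera Estates SL, Northlake Systems Pty Ltd, Rowan Estates Co, Talus Properties Sdn Bhd

Farida holds 88% of Rowan, so Farida controls Rowan.
Rowan holds 45% of Arbor, so Farida controls Arbor.
Rowan and Arbor together hold 45% + 55% = 100% of Caldera, so Farida controls Caldera.
Caldera holds 80% of Northlake, so Farida controls Northlake.
Arbor holds 43% of Talus, so Farida controls Talus.
No other company's threshold is met.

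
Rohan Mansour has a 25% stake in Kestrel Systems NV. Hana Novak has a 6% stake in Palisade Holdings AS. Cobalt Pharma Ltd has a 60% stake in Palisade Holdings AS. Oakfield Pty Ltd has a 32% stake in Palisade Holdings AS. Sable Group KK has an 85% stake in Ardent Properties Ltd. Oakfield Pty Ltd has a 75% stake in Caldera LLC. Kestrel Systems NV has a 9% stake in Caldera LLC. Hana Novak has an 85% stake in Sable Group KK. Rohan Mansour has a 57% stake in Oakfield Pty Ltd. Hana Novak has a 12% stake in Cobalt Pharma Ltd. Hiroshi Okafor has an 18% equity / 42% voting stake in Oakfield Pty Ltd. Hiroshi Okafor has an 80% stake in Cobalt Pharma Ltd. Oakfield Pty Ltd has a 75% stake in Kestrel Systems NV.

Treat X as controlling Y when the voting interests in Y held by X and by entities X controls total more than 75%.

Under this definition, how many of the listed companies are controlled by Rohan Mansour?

Rohan's largest direct stake is 57% in Oakfield, which does not meet the threshold.
Rohan controls 0 companies.

0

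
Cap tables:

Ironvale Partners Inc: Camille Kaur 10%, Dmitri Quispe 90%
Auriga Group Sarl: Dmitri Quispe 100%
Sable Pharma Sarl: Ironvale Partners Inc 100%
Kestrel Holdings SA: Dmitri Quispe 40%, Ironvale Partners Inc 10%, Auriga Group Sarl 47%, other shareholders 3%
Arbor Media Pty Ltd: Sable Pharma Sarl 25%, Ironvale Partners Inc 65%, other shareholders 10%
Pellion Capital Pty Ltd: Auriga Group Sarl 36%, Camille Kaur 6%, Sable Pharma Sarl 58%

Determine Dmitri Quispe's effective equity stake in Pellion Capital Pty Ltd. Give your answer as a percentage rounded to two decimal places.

Dmitri reaches Pellion along 2 paths.
Via Auriga: 100% × 36% = 36%.
Via Ironvale → Sable: 90% × 100% × 58% = 52.2%.
Total: 36% + 52.2% = 88.2%.
Rounded: 88.20%.

88.20%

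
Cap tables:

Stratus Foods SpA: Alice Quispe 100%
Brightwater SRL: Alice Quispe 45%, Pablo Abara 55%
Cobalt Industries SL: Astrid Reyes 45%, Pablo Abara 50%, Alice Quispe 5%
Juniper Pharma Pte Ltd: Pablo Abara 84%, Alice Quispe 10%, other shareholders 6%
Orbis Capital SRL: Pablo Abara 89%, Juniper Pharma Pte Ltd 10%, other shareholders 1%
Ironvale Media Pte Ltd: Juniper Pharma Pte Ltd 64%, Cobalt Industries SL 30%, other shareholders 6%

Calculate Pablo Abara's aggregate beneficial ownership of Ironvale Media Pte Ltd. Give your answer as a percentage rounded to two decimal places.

68.76%

Pablo reaches Ironvale along 2 paths.
Via Juniper: 84% × 64% = 53.76%.
Via Cobalt: 50% × 30% = 15%.
Total: 53.76% + 15% = 68.76%.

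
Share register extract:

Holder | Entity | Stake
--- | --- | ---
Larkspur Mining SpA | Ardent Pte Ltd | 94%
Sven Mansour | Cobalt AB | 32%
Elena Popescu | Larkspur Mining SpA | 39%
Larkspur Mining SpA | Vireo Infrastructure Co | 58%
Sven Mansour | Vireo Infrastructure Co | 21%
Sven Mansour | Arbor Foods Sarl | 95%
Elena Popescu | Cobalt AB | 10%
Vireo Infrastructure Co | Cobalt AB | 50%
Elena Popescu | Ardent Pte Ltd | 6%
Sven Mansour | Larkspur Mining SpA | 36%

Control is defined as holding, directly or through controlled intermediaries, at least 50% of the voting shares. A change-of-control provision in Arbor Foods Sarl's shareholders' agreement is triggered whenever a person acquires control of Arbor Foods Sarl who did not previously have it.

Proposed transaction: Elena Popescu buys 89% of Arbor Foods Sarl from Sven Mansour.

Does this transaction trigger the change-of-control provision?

Yes

The purchase adds only to Elena's holdings (Sven's stake shrinks), so Elena is the only person who could newly come to control Arbor.
Elena's largest direct stake is 39% in Larkspur, which does not meet the threshold, so Elena controls no company.
Neither Elena nor any entity Elena controls holds any voting interest in Arbor.
So before the transaction, Elena does not control Arbor.
After the purchase, Elena holds 89% of Arbor directly, and Sven's stake falls to 6%.
Elena holds 89% of Arbor, so Elena controls Arbor.
Elena did not control Arbor before and does after, so the clause is triggered.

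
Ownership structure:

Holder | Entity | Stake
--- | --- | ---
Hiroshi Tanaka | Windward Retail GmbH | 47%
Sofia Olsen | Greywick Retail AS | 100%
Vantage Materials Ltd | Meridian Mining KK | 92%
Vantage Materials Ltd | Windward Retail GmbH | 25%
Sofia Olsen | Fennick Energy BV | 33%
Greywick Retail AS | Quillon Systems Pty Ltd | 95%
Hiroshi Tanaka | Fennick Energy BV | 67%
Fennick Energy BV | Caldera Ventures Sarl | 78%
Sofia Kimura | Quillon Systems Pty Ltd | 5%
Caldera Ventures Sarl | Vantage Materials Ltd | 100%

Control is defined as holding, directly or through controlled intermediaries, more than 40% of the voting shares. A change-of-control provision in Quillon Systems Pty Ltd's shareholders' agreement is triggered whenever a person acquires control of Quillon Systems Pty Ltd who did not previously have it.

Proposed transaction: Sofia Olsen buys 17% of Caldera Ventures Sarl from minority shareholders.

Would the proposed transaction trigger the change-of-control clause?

No

The purchase changes only Sofia Olsen's holdings, so Sofia Olsen is the only person who could newly come to control Quillon.
Sofia Olsen holds 100% of Greywick, so Sofia Olsen controls Greywick.
Greywick holds 95% of Quillon, so Sofia Olsen controls Quillon.
So Sofia Olsen already controls Quillon before the transaction.
After the purchase, Sofia Olsen holds 17% of Caldera directly.
Sofia Olsen controlled Quillon already, so this is not a new person acquiring control; every other person's position is unchanged or reduced.
No new person acquires control, so the clause is not triggered.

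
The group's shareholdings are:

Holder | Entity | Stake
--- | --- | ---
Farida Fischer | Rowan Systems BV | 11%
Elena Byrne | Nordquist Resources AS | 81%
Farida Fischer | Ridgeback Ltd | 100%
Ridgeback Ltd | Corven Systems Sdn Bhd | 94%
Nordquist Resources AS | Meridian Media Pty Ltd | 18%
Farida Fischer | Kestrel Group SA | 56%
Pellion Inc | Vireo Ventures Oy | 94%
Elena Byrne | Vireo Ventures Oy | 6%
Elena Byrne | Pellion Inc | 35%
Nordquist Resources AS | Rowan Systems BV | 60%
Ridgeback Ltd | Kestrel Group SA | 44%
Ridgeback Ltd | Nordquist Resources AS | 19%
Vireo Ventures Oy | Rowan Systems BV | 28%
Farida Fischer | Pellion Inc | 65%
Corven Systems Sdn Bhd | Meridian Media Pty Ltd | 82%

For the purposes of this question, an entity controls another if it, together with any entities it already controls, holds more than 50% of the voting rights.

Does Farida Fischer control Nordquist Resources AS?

Farida holds 65% of Pellion, so Farida controls Pellion.
Farida holds 100% of Ridgeback, so Farida controls Ridgeback.
Pellion holds 94% of Vireo, so Farida controls Vireo.
Ridgeback holds 94% of Corven, so Farida controls Corven.
Ridgeback and Farida together hold 44% + 56% = 100% of Kestrel, so Farida controls Kestrel.
Corven holds 82% of Meridian, so Farida controls Meridian.
In Nordquist, Farida's side holds only 19%, not > 50%.
So Farida does not control Nordquist.

No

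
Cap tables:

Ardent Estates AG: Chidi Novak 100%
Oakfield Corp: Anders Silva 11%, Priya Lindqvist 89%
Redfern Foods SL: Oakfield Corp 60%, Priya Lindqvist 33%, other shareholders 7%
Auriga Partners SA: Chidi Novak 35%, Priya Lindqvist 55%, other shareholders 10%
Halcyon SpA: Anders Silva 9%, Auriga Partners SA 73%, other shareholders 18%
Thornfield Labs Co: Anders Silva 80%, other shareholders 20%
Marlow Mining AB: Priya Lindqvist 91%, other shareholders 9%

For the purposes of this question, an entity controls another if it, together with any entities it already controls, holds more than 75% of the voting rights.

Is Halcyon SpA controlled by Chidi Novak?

No

Chidi holds 100% of Ardent, so Chidi controls Ardent.
Neither Chidi nor any entity Chidi controls holds any voting interest in Halcyon.
So Chidi does not control Halcyon.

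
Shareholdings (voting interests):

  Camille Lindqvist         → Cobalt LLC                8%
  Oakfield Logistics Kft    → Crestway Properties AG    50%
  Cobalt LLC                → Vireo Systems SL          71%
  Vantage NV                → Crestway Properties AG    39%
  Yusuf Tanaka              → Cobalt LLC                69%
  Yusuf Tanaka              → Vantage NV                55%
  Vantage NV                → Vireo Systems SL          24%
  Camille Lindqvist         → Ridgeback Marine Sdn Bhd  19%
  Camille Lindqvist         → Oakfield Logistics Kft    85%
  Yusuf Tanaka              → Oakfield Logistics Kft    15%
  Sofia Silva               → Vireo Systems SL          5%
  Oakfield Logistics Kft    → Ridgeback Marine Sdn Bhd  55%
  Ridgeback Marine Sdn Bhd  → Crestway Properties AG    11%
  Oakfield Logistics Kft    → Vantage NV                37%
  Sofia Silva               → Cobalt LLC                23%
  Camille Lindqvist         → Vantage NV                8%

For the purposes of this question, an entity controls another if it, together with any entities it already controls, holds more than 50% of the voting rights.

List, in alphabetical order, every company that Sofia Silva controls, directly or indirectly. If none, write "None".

None

Sofia's largest direct stake is 23% in Cobalt, which does not meet the threshold.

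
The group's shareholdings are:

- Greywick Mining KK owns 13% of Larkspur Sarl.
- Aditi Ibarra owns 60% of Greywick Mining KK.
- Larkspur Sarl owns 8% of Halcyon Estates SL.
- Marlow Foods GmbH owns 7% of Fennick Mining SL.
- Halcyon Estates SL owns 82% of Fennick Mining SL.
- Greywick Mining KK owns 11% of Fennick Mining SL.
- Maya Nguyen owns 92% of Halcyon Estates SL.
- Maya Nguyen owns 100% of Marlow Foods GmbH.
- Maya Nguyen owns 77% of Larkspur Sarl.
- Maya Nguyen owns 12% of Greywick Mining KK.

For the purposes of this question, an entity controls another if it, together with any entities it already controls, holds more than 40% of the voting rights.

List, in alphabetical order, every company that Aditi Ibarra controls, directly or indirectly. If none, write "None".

Aditi holds 60% of Greywick, so Aditi controls Greywick.
No other company's threshold is met.

Greywick Mining KK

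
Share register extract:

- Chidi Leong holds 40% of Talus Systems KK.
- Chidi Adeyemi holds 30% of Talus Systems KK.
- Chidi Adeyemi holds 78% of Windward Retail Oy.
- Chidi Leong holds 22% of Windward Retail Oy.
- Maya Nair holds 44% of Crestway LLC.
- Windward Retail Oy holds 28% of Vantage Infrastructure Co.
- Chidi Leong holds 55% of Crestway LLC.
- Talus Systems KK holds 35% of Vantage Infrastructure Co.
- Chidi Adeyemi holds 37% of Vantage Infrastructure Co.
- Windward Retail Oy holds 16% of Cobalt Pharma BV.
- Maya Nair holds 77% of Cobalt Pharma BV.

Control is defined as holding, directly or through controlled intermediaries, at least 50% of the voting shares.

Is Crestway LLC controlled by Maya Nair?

No

Maya holds 77% of Cobalt, so Maya controls Cobalt.
In Crestway, Maya's side holds only 44%, not ≥ 50%.
So Maya does not control Crestway.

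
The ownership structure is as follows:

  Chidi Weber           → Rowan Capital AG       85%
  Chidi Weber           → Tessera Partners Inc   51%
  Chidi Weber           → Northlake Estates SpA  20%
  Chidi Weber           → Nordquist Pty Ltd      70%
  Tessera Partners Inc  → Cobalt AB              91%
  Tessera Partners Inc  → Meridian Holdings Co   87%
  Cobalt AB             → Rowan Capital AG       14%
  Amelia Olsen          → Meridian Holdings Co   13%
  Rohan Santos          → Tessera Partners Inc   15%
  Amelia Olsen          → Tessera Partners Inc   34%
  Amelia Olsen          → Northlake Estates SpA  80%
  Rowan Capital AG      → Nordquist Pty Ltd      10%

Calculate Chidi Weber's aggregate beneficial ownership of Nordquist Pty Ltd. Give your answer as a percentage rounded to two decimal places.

Chidi reaches Nordquist along 3 paths.
Via Tessera → Cobalt → Rowan: 51% × 91% × 14% × 10% = 0.64974%.
Via Rowan: 85% × 10% = 8.5%.
Direct stake: 70% = 70%.
Total: 0.64974% + 8.5% + 70% = 79.14974%.
Rounded: 79.15%.

79.15%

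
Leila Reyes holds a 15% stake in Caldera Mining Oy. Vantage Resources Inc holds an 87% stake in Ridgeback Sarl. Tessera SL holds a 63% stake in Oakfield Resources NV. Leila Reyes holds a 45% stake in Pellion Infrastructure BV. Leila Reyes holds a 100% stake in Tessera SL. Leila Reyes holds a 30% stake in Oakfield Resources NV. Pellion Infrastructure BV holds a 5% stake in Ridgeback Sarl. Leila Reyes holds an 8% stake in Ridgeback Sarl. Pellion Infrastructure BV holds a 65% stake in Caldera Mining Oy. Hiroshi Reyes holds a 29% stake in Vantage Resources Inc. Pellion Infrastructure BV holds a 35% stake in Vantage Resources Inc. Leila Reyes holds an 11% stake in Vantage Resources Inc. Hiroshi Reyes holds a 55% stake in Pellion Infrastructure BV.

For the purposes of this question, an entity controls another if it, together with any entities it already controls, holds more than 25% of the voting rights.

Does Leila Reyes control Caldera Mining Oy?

Yes

Leila holds 45% of Pellion, so Leila controls Pellion.
Leila and Pellion together hold 15% + 65% = 80% of Caldera, so Leila controls Caldera.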